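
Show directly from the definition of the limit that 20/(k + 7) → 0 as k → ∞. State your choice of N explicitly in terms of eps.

N = 20/eps

Let eps > 0 be given. For k ≥ 1, |20/(k + 7) − 0| = 20/(k + 7) ≤ 20/k.
We need 20/k < eps, i.e. k > 20/eps.
Take N = 20/eps. If k > N then |20/(k + 7)| ≤ 20/k < eps.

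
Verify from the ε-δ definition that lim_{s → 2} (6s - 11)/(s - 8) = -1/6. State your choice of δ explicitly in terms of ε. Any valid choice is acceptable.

Let ε > 0 be given. We want δ > 0 with 0 < |s − 2| < δ ⇒ |(6s - 11)/(s - 8) + 1/6| < ε.
Combining over a common denominator, (6s - 11)/(s - 8) + 1/6 = [(6s - 11)·(-6) − 1·(s - 8)] / [(-6)·(s - 8)] = -37(s − 2) / ((-6)(s - 8)).
So |(6s - 11)/(s - 8) + 1/6| = 37|s − 2| / (6·|s − 8|).
Restrict δ ≤ 3. Then |s − 2| < 3 gives |s − 8| = |(s − 2) + (-6)| ≥ 6 − 3 = 3.
Hence |(6s - 11)/(s - 8) + 1/6| < 37|s − 2|/(6·3) = (37/18)|s − 2|, which is < ε once |s − 2| < (18/37)ε.
Take δ = min(3, (18/37)ε). Then 0 < |s − 2| < δ forces both bounds, so |(6s - 11)/(s - 8) + 1/6| < ε.

δ = min(3, (18/37)ε)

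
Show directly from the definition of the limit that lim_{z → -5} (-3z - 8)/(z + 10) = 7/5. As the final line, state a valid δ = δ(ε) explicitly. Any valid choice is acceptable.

Let ε > 0. We want δ > 0 with 0 < |z + 5| < δ ⇒ |(-3z - 8)/(z + 10) − (7/5)| < ε.
Combining over a common denominator, (-3z - 8)/(z + 10) − (7/5) = [(-3z - 8)·5 − 7·(z + 10)] / [5·(z + 10)] = -22(z + 5) / (5(z + 10)).
So |(-3z - 8)/(z + 10) − (7/5)| = 22|z + 5| / (5·|z + 10|).
Restrict δ ≤ 5/2. Then |z + 5| < 5/2 gives |z + 10| = |(z + 5) + 5| ≥ 5 − 5/2 = 5/2.
Hence |(-3z - 8)/(z + 10) − (7/5)| < 22|z + 5|/(5·(5/2)) = (44/25)|z + 5|, which is < ε once |z + 5| < (25/44)ε.
Take δ = min(5/2, (25/44)ε). Then 0 < |z + 5| < δ forces both bounds, so |(-3z - 8)/(z + 10) − (7/5)| < ε.

δ = min(5/2, (25/44)ε)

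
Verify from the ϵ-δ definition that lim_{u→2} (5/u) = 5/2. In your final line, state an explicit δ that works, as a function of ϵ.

Fix ϵ > 0. We seek δ > 0 such that 0 < |u − 2| < δ implies |5/u − (5/2)| < ϵ.
|5/u − (5/2)| = 5·|2 − u|/(2·|u|) = 5|u − 2|/(2|u|).
Require δ ≤ 1 so that |u| > 2 − 1 = 1, hence 2|u| > 2.
Then |5/u − (5/2)| < 5|u − 2|/2, which is < ϵ when |u − 2| < (2/5)ϵ.
Take δ = min(1, (2/5)ϵ). Then 0 < |u − 2| < δ gives both |u − 2| < 1 and |u − 2| < (2/5)ϵ, so |5/u − (5/2)| < ϵ.

δ = min(1, (2/5)ϵ)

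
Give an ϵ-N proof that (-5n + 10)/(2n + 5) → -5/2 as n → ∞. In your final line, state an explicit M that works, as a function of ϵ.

M = (45/4)/ϵ

Let ϵ > 0. For n ≥ 1, |(-5n + 10)/(2n + 5) + 5/2| = |45|/(2(2n + 5)) = 45/(2(2n + 5)).
Since 2n + 5 ≥ 2n for n ≥ 1, this is ≤ 45/(2·2n) = (45/4)/n.
So |(-5n + 10)/(2n + 5) + 5/2| < ϵ whenever n > (45/4)/ϵ.
Take M = (45/4)/ϵ. If n > M then |(-5n + 10)/(2n + 5) + 5/2| ≤ (45/4)/n < ϵ.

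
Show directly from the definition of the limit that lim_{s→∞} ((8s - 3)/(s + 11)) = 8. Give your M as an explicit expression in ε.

Fix ε > 0. We seek M > 0 such that s > M implies |(8s - 3)/(s + 11) − 8| < ε.
(8s - 3)/(s + 11) − 8 = ((8s - 3) − 8(s + 11)) / ((s + 11)) = -91/((s + 11)).
For s > 0 we have s + 11 > s, so |(8s - 3)/(s + 11) − 8| = 91/((s + 11)) < 91/(s) = 91/s.
Thus |(8s - 3)/(s + 11) − 8| < ε whenever s > 91/ε.
Take M = 91/ε. If s > M then |(8s - 3)/(s + 11) − 8| < 91/s < ε.

M = 91/ε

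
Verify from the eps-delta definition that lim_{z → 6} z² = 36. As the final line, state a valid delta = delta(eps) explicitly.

delta = min(1, eps/13)

Fix eps > 0. We seek delta > 0 with 0 < |z − 6| < delta ⇒ |z² − 36| < eps.
Factor: z² − 36 = (z − 6)(z + 6), so |z² − 36| = |z − 6|·|z + 6|.
Impose delta ≤ 1 so that |z| < 7; then |z + 6| ≤ 13.
Hence |z² − 36| ≤ 13|z − 6|, which is < eps once |z − 6| < eps/13.
Take delta = min(1, eps/13). If 0 < |z − 6| < delta then both bounds hold and |z² − 36| ≤ 13|z − 6| < 13·(eps/13) = eps.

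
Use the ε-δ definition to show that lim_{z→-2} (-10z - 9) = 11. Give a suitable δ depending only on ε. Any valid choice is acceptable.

Let ε > 0 be given. We need δ > 0 so that 0 < |z + 2| < δ implies |(-10z - 9) − 11| < ε.
Since (-10z - 9) − 11 = -10(z + 2), we have |(-10z - 9) − 11| = 10|z + 2|.
So 10|z + 2| < ε exactly when |z + 2| < ε/10.
Take δ = ε/10. If 0 < |z + 2| < δ then |(-10z - 9) − 11| = 10|z + 2| < 10·(ε/10) = ε.

δ = ε/10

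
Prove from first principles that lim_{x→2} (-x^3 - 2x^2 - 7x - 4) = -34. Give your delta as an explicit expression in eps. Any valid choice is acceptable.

Fix eps > 0. We want delta > 0 such that 0 < |x − 2| < delta implies |(-x^3 - 2x^2 - 7x - 4) + 34| < eps.
(-x^3 - 2x^2 - 7x - 4) + 34 = -x^3 - 2x^2 - 7x + 30 = (x − 2)(-x^2 - 4x - 15).
So |(-x^3 - 2x^2 - 7x - 4) + 34| = |x − 2|·|-x^2 - 4x - 15|.
Require delta ≤ 2. Then |x − 2| < 2 gives |x| < 4, and by the triangle inequality |-x^2 - 4x - 15| ≤ 4^2 + 4·4 + 15 = 47.
Hence |(-x^3 - 2x^2 - 7x - 4) + 34| ≤ 47|x − 2| < eps provided |x − 2| < eps/47.
Take delta = min(2, eps/47). Then 0 < |x − 2| < delta gives both |x − 2| < 2 and |x − 2| < eps/47, so |(-x^3 - 2x^2 - 7x - 4) + 34| < eps.

delta = min(2, eps/47)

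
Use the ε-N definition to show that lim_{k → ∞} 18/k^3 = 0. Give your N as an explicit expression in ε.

Suppose ε > 0. For k ≥ 1, |18/k^3 − 0| = 18/k^3.
18/k^3 < ε ⇔ k^3 > 18/ε ⇔ k > (18/ε)^{1/3}.
Take N = (18/ε)^{1/3}. Then k > N implies 18/k^3 < ε.

N = (18/ε)^{1/3}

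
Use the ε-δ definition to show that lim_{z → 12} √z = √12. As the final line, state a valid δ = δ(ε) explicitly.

δ = min(12, √12·ε)

Fix ε > 0. We want δ > 0 such that 0 < |z − 12| < δ implies |√z − √12| < ε.
Rationalise: √z − √12 = (z − 12)/(√z + √12), so |√z − √12| = |z − 12|/(√z + √12).
Restrict δ ≤ 12 so that |z − 12| < 12 forces z > 0, and then √z + √12 > √12.
Hence |√z − √12| < |z − 12|/√12, which is < ε once |z − 12| < √12·ε.
Take δ = min(12, √12·ε). If 0 < |z − 12| < δ then z > 0 and |√z − √12| < |z − 12|/√12 < ε.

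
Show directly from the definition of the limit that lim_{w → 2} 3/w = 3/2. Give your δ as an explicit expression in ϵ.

δ = min(1, (2/3)ϵ)

Fix ϵ > 0. We seek δ > 0 such that 0 < |w − 2| < δ implies |3/w − (3/2)| < ϵ.
|3/w − (3/2)| = 3·|2 − w|/(2·|w|) = 3|w − 2|/(2|w|).
Restrict δ ≤ 1. Then |w − 2| < 1 gives |w| > 1, so 2|w| > 2.
Then |3/w − (3/2)| < 3|w − 2|/2, which is < ϵ when |w − 2| < (2/3)ϵ.
Take δ = min(1, (2/3)ϵ). Then 0 < |w − 2| < δ gives both |w − 2| < 1 and |w − 2| < (2/3)ϵ, so |3/w − (3/2)| < ϵ.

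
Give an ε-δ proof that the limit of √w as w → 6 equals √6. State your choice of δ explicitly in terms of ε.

Suppose ε > 0. We want δ > 0 such that 0 < |w − 6| < δ implies |√w − √6| < ε.
Multiplying by the conjugate, |√w − √6| = |w − 6|/(√w + √6).
Restrict δ ≤ 6 so that |w − 6| < 6 forces w > 0, and then √w + √6 > √6.
Hence |√w − √6| < |w − 6|/√6, which is < ε once |w − 6| < √6·ε.
Take δ = min(6, √6·ε). If 0 < |w − 6| < δ then w > 0 and |√w − √6| < |w − 6|/√6 < ε.

δ = min(6, √6·ε)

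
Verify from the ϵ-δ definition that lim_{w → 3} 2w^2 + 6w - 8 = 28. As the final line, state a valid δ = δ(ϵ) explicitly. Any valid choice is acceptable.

Suppose ϵ > 0. We want δ > 0 such that 0 < |w − 3| < δ implies |(2w^2 + 6w - 8) − 28| < ϵ.
(2w^2 + 6w - 8) − 28 = 2w^2 + 6w - 36 = (w − 3)(2w + 12).
So |(2w^2 + 6w - 8) − 28| = |w − 3|·|2w + 12|.
Require δ ≤ 1. Then |w − 3| < 1 gives |w| < 4, and by the triangle inequality |2w + 12| ≤ 2·4 + 12 = 20.
Hence |(2w^2 + 6w - 8) − 28| ≤ 20|w − 3| < ϵ provided |w − 3| < ϵ/20.
Take δ = min(1, ϵ/20). Then 0 < |w − 3| < δ gives both |w − 3| < 1 and |w − 3| < ϵ/20, so |(2w^2 + 6w - 8) − 28| < ϵ.

δ = min(1, ϵ/20)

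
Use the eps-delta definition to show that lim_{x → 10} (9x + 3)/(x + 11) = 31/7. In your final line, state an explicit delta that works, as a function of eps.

Suppose eps > 0. We want delta > 0 with 0 < |x − 10| < delta ⇒ |(9x + 3)/(x + 11) − (31/7)| < eps.
Combining over a common denominator, (9x + 3)/(x + 11) − (31/7) = [(9x + 3)·21 − 93·(x + 11)] / [21·(x + 11)] = 96(x − 10) / (21(x + 11)).
So |(9x + 3)/(x + 11) − (31/7)| = 96|x − 10| / (21·|x + 11|).
Require delta ≤ 21/2, so |x + 11| ≥ |21| − |x − 10| > 21 − 21/2 = 21/2.
Hence |(9x + 3)/(x + 11) − (31/7)| < 96|x − 10|/(21·(21/2)) = (64/147)|x − 10|, which is < eps once |x − 10| < (147/64)eps.
Take delta = min(21/2, (147/64)eps). Then 0 < |x − 10| < delta forces both bounds, so |(9x + 3)/(x + 11) − (31/7)| < eps.

delta = min(21/2, (147/64)eps)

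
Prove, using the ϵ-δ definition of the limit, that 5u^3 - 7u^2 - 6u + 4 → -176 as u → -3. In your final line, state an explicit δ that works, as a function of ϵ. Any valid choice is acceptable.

δ = min(1, ϵ/228)

Let ϵ > 0 be given. We want δ > 0 such that 0 < |u + 3| < δ implies |(5u^3 - 7u^2 - 6u + 4) + 176| < ϵ.
(5u^3 - 7u^2 - 6u + 4) + 176 = 5u^3 - 7u^2 - 6u + 180 = (u + 3)(5u^2 - 22u + 60).
So |(5u^3 - 7u^2 - 6u + 4) + 176| = |u + 3|·|5u^2 - 22u + 60|.
Assume first that |u + 3| < 1, so |u| < 4. Then |5u^2 - 22u + 60| ≤ 5·4^2 + 22·4 + 60 = 228.
Hence |(5u^3 - 7u^2 - 6u + 4) + 176| ≤ 228|u + 3| < ϵ provided |u + 3| < ϵ/228.
Take δ = min(1, ϵ/228). Then 0 < |u + 3| < δ gives both |u + 3| < 1 and |u + 3| < ϵ/228, so |(5u^3 - 7u^2 - 6u + 4) + 176| < ϵ.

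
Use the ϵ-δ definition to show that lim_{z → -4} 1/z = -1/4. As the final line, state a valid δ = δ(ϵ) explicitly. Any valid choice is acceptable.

δ = min(2, 8ϵ)

Let ϵ > 0 be given. We seek δ > 0 such that 0 < |z + 4| < δ implies |1/z + 1/4| < ϵ.
|1/z + 1/4| = |-4 − z|/(4·|z|) = |z + 4|/(4|z|).
Require δ ≤ 2 so that |z| > 4 − 2 = 2, hence 4|z| > 8.
Then |1/z + 1/4| < |z + 4|/8, which is < ϵ when |z + 4| < 8ϵ.
Take δ = min(2, 8ϵ). Then 0 < |z + 4| < δ gives both |z + 4| < 2 and |z + 4| < 8ϵ, so |1/z + 1/4| < ϵ.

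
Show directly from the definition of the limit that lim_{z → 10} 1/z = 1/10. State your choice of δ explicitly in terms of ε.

δ = min(5, 50ε)

Suppose ε > 0. We seek δ > 0 such that 0 < |z − 10| < δ implies |1/z − (1/10)| < ε.
|1/z − (1/10)| = |10 − z|/(10·|z|) = |z − 10|/(10|z|).
Restrict δ ≤ 5. Then |z − 10| < 5 gives |z| > 5, so 10|z| > 50.
Then |1/z − (1/10)| < |z − 10|/50, which is < ε when |z − 10| < 50ε.
Take δ = min(5, 50ε). Then 0 < |z − 10| < δ gives both |z − 10| < 5 and |z − 10| < 50ε, so |1/z − (1/10)| < ε.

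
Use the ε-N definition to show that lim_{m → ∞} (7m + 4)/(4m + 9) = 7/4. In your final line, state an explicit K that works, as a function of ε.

Suppose ε > 0. For m ≥ 1, |(7m + 4)/(4m + 9) − (7/4)| = |-47|/(4(4m + 9)) = 47/(4(4m + 9)).
Since 4m + 9 ≥ 4m for m ≥ 1, this is ≤ 47/(4·4m) = (47/16)/m.
So |(7m + 4)/(4m + 9) − (7/4)| < ε whenever m > (47/16)/ε.
Take K = (47/16)/ε. If m > K then |(7m + 4)/(4m + 9) − (7/4)| ≤ (47/16)/m < ε.

K = (47/16)/ε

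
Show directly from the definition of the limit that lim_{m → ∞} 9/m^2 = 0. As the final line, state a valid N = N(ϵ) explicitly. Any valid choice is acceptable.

Fix ϵ > 0. For m ≥ 1, |9/m^2 − 0| = 9/m^2.
9/m^2 < ϵ ⇔ m^2 > 9/ϵ ⇔ m > (9/ϵ)^{1/2}.
Take N = (9/ϵ)^{1/2}. Then m > N implies 9/m^2 < ϵ.

N = (9/ϵ)^{1/2}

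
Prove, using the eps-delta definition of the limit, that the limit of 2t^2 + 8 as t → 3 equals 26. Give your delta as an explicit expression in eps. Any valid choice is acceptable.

Suppose eps > 0. We want delta > 0 such that 0 < |t − 3| < delta implies |(2t^2 + 8) − 26| < eps.
(2t^2 + 8) − 26 = 2t^2 - 18 = (t − 3)(2t + 6).
So |(2t^2 + 8) − 26| = |t − 3|·|2t + 6|.
Require delta ≤ 1. Then |t − 3| < 1 gives |t| < 4, and by the triangle inequality |2t + 6| ≤ 2·4 + 6 = 14.
Hence |(2t^2 + 8) − 26| ≤ 14|t − 3| < eps provided |t − 3| < eps/14.
Take delta = min(1, eps/14). Then 0 < |t − 3| < delta gives both |t − 3| < 1 and |t − 3| < eps/14, so |(2t^2 + 8) − 26| < eps.

delta = min(1, eps/14)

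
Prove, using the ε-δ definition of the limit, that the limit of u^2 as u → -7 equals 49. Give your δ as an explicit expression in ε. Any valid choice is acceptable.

δ = min(1, ε/15)

Fix ε > 0. We seek δ > 0 with 0 < |u + 7| < δ ⇒ |u^2 − 49| < ε.
Factor: u^2 − 49 = (u + 7)(u - 7), so |u^2 − 49| = |u + 7|·|u - 7|.
Impose δ ≤ 1 so that |u| < 8; then |u - 7| ≤ 15.
Hence |u^2 − 49| ≤ 15|u + 7|, which is < ε once |u + 7| < ε/15.
Take δ = min(1, ε/15). If 0 < |u + 7| < δ then both bounds hold and |u^2 − 49| ≤ 15|u + 7| < 15·(ε/15) = ε.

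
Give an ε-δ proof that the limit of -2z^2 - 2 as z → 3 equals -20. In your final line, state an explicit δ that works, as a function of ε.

Let ε > 0 be given. We want δ > 0 such that 0 < |z − 3| < δ implies |(-2z^2 - 2) + 20| < ε.
(-2z^2 - 2) + 20 = -2z^2 + 18 = (z − 3)(-2z - 6).
So |(-2z^2 - 2) + 20| = |z − 3|·|-2z - 6|.
Require δ ≤ 1. Then |z − 3| < 1 gives |z| < 4, and by the triangle inequality |-2z - 6| ≤ 2·4 + 6 = 14.
Hence |(-2z^2 - 2) + 20| ≤ 14|z − 3| < ε provided |z − 3| < ε/14.
Choosing δ = min(1, ε/14) ensures both conditions, hence |(-2z^2 - 2) + 20| < ε.

δ = min(1, ε/14)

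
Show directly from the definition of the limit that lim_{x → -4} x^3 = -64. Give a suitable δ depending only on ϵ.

δ = min(1, ϵ/61)

Let ϵ > 0. We seek δ > 0 with 0 < |x + 4| < δ ⇒ |x^3 + 64| < ϵ.
Factor: x^3 + 64 = (x + 4)(x^2 - 4x + 16), so |x^3 + 64| = |x + 4|·|x^2 - 4x + 16|.
Restrict δ ≤ 1. Then |x + 4| < 1 gives |x| < 5, so by the triangle inequality |x^2 - 4x + 16| ≤ 5^2 + 4·5 + 16 = 61.
Hence |x^3 + 64| ≤ 61|x + 4|, which is < ϵ once |x + 4| < ϵ/61.
Take δ = min(1, ϵ/61). If 0 < |x + 4| < δ then both bounds hold and |x^3 + 64| ≤ 61|x + 4| < 61·(ϵ/61) = ϵ.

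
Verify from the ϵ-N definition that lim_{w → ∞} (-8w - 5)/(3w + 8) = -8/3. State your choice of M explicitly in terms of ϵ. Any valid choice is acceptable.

M = (49/9)/ϵ

Suppose ϵ > 0. We seek M > 0 such that w > M implies |(-8w - 5)/(3w + 8) + 8/3| < ϵ.
(-8w - 5)/(3w + 8) + 8/3 = (3(-8w - 5) − (-8)(3w + 8)) / (3(3w + 8)) = 49/(3(3w + 8)).
For w > 0 we have 3w + 8 > 3w, so |(-8w - 5)/(3w + 8) + 8/3| = 49/(3(3w + 8)) < 49/(3·3w) = (49/9)/w.
Thus |(-8w - 5)/(3w + 8) + 8/3| < ϵ whenever w > (49/9)/ϵ.
Take M = (49/9)/ϵ. If w > M then |(-8w - 5)/(3w + 8) + 8/3| < (49/9)/w < ϵ.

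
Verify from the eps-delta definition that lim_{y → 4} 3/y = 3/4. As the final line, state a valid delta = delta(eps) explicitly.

Suppose eps > 0. We seek delta > 0 such that 0 < |y − 4| < delta implies |3/y − (3/4)| < eps.
|3/y − (3/4)| = 3·|4 − y|/(4·|y|) = 3|y − 4|/(4|y|).
Require delta ≤ 2 so that |y| > 4 − 2 = 2, hence 4|y| > 8.
Then |3/y − (3/4)| < 3|y − 4|/8, which is < eps when |y − 4| < (8/3)eps.
Take delta = min(2, (8/3)eps). Then 0 < |y − 4| < delta gives both |y − 4| < 2 and |y − 4| < (8/3)eps, so |3/y − (3/4)| < eps.

delta = min(2, (8/3)eps)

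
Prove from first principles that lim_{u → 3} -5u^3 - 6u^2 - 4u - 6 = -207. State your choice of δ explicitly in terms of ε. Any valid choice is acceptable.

δ = min(2, ε/297)

Fix ε > 0. We want δ > 0 such that 0 < |u − 3| < δ implies |(-5u^3 - 6u^2 - 4u - 6) + 207| < ε.
(-5u^3 - 6u^2 - 4u - 6) + 207 = -5u^3 - 6u^2 - 4u + 201 = (u − 3)(-5u^2 - 21u - 67).
So |(-5u^3 - 6u^2 - 4u - 6) + 207| = |u − 3|·|-5u^2 - 21u - 67|.
Require δ ≤ 2. Then |u − 3| < 2 gives |u| < 5, and by the triangle inequality |-5u^2 - 21u - 67| ≤ 5·5^2 + 21·5 + 67 = 297.
Hence |(-5u^3 - 6u^2 - 4u - 6) + 207| ≤ 297|u − 3| < ε provided |u − 3| < ε/297.
Take δ = min(2, ε/297). Then 0 < |u − 3| < δ gives both |u − 3| < 2 and |u − 3| < ε/297, so |(-5u^3 - 6u^2 - 4u - 6) + 207| < ε.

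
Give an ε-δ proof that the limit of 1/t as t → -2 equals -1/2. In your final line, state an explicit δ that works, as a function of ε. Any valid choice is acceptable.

δ = min(1, 2ε)

Suppose ε > 0. We seek δ > 0 such that 0 < |t + 2| < δ implies |1/t + 1/2| < ε.
|1/t + 1/2| = |-2 − t|/(2·|t|) = |t + 2|/(2|t|).
Require δ ≤ 1 so that |t| > 2 − 1 = 1, hence 2|t| > 2.
Then |1/t + 1/2| < |t + 2|/2, which is < ε when |t + 2| < 2ε.
Take δ = min(1, 2ε). Then 0 < |t + 2| < δ gives both |t + 2| < 1 and |t + 2| < 2ε, so |1/t + 1/2| < ε.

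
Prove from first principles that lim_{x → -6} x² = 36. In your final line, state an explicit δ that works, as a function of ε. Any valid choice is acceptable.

Fix ε > 0. We seek δ > 0 with 0 < |x + 6| < δ ⇒ |x² − 36| < ε.
Factor: x² − 36 = (x + 6)(x - 6), so |x² − 36| = |x + 6|·|x - 6|.
Restrict δ ≤ 2. Then |x + 6| < 2 gives |x| < 8, so by the triangle inequality |x - 6| ≤ 8 + 6 = 14.
Hence |x² − 36| ≤ 14|x + 6|, which is < ε once |x + 6| < ε/14.
Take δ = min(2, ε/14). If 0 < |x + 6| < δ then both bounds hold and |x² − 36| ≤ 14|x + 6| < 14·(ε/14) = ε.

δ = min(2, ε/14)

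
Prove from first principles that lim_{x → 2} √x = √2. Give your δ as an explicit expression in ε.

Suppose ε > 0. We want δ > 0 such that 0 < |x − 2| < δ implies |√x − √2| < ε.
Multiplying by the conjugate, |√x − √2| = |x − 2|/(√x + √2).
Restrict δ ≤ 2 so that |x − 2| < 2 forces x > 0, and then √x + √2 > √2.
Hence |√x − √2| < |x − 2|/√2, which is < ε once |x − 2| < √2·ε.
Take δ = min(2, √2·ε). If 0 < |x − 2| < δ then x > 0 and |√x − √2| < |x − 2|/√2 < ε.

δ = min(2, √2·ε)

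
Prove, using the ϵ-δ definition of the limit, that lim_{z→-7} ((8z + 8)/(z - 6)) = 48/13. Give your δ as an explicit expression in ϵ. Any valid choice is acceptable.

δ = min(13/2, (169/112)ϵ)

Fix ϵ > 0. We want δ > 0 with 0 < |z + 7| < δ ⇒ |(8z + 8)/(z - 6) − (48/13)| < ϵ.
Combining over a common denominator, (8z + 8)/(z - 6) − (48/13) = [(8z + 8)·(-13) − (-48)·(z - 6)] / [(-13)·(z - 6)] = -56(z + 7) / ((-13)(z - 6)).
So |(8z + 8)/(z - 6) − (48/13)| = 56|z + 7| / (13·|z − 6|).
Restrict δ ≤ 13/2. Then |z + 7| < 13/2 gives |z − 6| = |(z + 7) + (-13)| ≥ 13 − 13/2 = 13/2.
Hence |(8z + 8)/(z - 6) − (48/13)| < 56|z + 7|/(13·(13/2)) = (112/169)|z + 7|, which is < ϵ once |z + 7| < (169/112)ϵ.
Take δ = min(13/2, (169/112)ϵ). Then 0 < |z + 7| < δ forces both bounds, so |(8z + 8)/(z - 6) − (48/13)| < ϵ.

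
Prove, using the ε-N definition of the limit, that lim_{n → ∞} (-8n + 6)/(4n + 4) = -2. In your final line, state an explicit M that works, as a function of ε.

Suppose ε > 0. For n ≥ 1, |(-8n + 6)/(4n + 4) + 2| = |56|/(4(4n + 4)) = 56/(4(4n + 4)).
Since 4n + 4 ≥ 4n for n ≥ 1, this is ≤ 56/(4·4n) = (7/2)/n.
So |(-8n + 6)/(4n + 4) + 2| < ε whenever n > (7/2)/ε.
Take M = (7/2)/ε. If n > M then |(-8n + 6)/(4n + 4) + 2| ≤ (7/2)/n < ε.

M = (7/2)/ε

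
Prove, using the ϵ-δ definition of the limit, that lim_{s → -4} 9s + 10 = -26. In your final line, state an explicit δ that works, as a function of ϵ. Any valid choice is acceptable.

Fix ϵ > 0. We need δ > 0 so that 0 < |s + 4| < δ implies |(9s + 10) + 26| < ϵ.
Since (9s + 10) + 26 = 9(s + 4), we have |(9s + 10) + 26| = 9|s + 4|.
Thus it suffices that |s + 4| < ϵ/9.
Take δ = ϵ/9. If 0 < |s + 4| < δ then |(9s + 10) + 26| = 9|s + 4| < 9·(ϵ/9) = ϵ.

δ = ϵ/9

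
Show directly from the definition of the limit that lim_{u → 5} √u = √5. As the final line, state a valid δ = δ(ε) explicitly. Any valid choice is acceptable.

Let ε > 0. We want δ > 0 such that 0 < |u − 5| < δ implies |√u − √5| < ε.
Rationalise: √u − √5 = (u − 5)/(√u + √5), so |√u − √5| = |u − 5|/(√u + √5).
Restrict δ ≤ 5 so that |u − 5| < 5 forces u > 0, and then √u + √5 > √5.
Hence |√u − √5| < |u − 5|/√5, which is < ε once |u − 5| < √5·ε.
Take δ = min(5, √5·ε). If 0 < |u − 5| < δ then u > 0 and |√u − √5| < |u − 5|/√5 < ε.

δ = min(5, √5·ε)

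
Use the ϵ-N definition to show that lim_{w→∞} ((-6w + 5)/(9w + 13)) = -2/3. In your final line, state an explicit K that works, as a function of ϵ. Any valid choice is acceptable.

K = (41/27)/ϵ

Let ϵ > 0. We seek K > 0 such that w > K implies |(-6w + 5)/(9w + 13) + 2/3| < ϵ.
(-6w + 5)/(9w + 13) + 2/3 = (9(-6w + 5) − (-6)(9w + 13)) / (9(9w + 13)) = 123/(9(9w + 13)).
For w > 0 we have 9w + 13 > 9w, so |(-6w + 5)/(9w + 13) + 2/3| = 123/(9(9w + 13)) < 123/(9·9w) = (41/27)/w.
Thus |(-6w + 5)/(9w + 13) + 2/3| < ϵ whenever w > (41/27)/ϵ.
Take K = (41/27)/ϵ. If w > K then |(-6w + 5)/(9w + 13) + 2/3| < (41/27)/w < ϵ.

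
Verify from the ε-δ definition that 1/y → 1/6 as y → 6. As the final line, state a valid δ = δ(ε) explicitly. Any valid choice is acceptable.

Suppose ε > 0. We seek δ > 0 such that 0 < |y − 6| < δ implies |1/y − (1/6)| < ε.
|1/y − (1/6)| = |6 − y|/(6·|y|) = |y − 6|/(6|y|).
Restrict δ ≤ 3. Then |y − 6| < 3 gives |y| > 3, so 6|y| > 18.
Then |1/y − (1/6)| < |y − 6|/18, which is < ε when |y − 6| < 18ε.
Take δ = min(3, 18ε). Then 0 < |y − 6| < δ gives both |y − 6| < 3 and |y − 6| < 18ε, so |1/y − (1/6)| < ε.

δ = min(3, 18ε)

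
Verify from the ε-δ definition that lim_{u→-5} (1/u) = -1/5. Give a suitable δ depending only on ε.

Let ε > 0 be given. We seek δ > 0 such that 0 < |u + 5| < δ implies |1/u + 1/5| < ε.
|1/u + 1/5| = |-5 − u|/(5·|u|) = |u + 5|/(5|u|).
Restrict δ ≤ 5/2. Then |u + 5| < 5/2 gives |u| > 5/2, so 5|u| > 25/2.
Then |1/u + 1/5| < |u + 5|/(25/2), which is < ε when |u + 5| < (25/2)ε.
Take δ = min(5/2, (25/2)ε). Then 0 < |u + 5| < δ gives both |u + 5| < 5/2 and |u + 5| < (25/2)ε, so |1/u + 1/5| < ε.

δ = min(5/2, (25/2)ε)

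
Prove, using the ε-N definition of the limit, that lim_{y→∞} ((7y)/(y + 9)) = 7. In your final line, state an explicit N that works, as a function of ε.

N = 63/ε

Fix ε > 0. We seek N > 0 such that y > N implies |(7y)/(y + 9) − 7| < ε.
(7y)/(y + 9) − 7 = ((7y) − 7(y + 9)) / ((y + 9)) = -63/((y + 9)).
For y > 0 we have y + 9 > y, so |(7y)/(y + 9) − 7| = 63/((y + 9)) < 63/(y) = 63/y.
Thus |(7y)/(y + 9) − 7| < ε whenever y > 63/ε.
Take N = 63/ε. If y > N then |(7y)/(y + 9) − 7| < 63/y < ε.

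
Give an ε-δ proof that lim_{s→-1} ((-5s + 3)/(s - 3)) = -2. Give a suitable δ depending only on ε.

Let ε > 0 be given. We want δ > 0 with 0 < |s + 1| < δ ⇒ |(-5s + 3)/(s - 3) + 2| < ε.
Combining over a common denominator, (-5s + 3)/(s - 3) + 2 = [(-5s + 3)·(-4) − 8·(s - 3)] / [(-4)·(s - 3)] = 12(s + 1) / ((-4)(s - 3)).
So |(-5s + 3)/(s - 3) + 2| = 12|s + 1| / (4·|s − 3|).
Restrict δ ≤ 2. Then |s + 1| < 2 gives |s − 3| = |(s + 1) + (-4)| ≥ 4 − 2 = 2.
Hence |(-5s + 3)/(s - 3) + 2| < 12|s + 1|/(4·2) = (3/2)|s + 1|, which is < ε once |s + 1| < (2/3)ε.
Take δ = min(2, (2/3)ε). Then 0 < |s + 1| < δ forces both bounds, so |(-5s + 3)/(s - 3) + 2| < ε.

δ = min(2, (2/3)ε)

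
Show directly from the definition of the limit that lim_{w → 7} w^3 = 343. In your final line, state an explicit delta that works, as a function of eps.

Suppose eps > 0. We seek delta > 0 with 0 < |w − 7| < delta ⇒ |w^3 − 343| < eps.
Factor: w^3 − 343 = (w − 7)(w^2 + 7w + 49), so |w^3 − 343| = |w − 7|·|w^2 + 7w + 49|.
Impose delta ≤ 1 so that |w| < 8; then |w^2 + 7w + 49| ≤ 169.
Hence |w^3 − 343| ≤ 169|w − 7|, which is < eps once |w − 7| < eps/169.
Take delta = min(1, eps/169). If 0 < |w − 7| < delta then both bounds hold and |w^3 − 343| ≤ 169|w − 7| < 169·(eps/169) = eps.

delta = min(1, eps/169)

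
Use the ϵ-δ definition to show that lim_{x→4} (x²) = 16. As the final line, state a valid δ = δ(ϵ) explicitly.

δ = min(1, ϵ/9)

Suppose ϵ > 0. We seek δ > 0 with 0 < |x − 4| < δ ⇒ |x² − 16| < ϵ.
Factor: x² − 16 = (x − 4)(x + 4), so |x² − 16| = |x − 4|·|x + 4|.
Impose δ ≤ 1 so that |x| < 5; then |x + 4| ≤ 9.
Hence |x² − 16| ≤ 9|x − 4|, which is < ϵ once |x − 4| < ϵ/9.
Take δ = min(1, ϵ/9). If 0 < |x − 4| < δ then both bounds hold and |x² − 16| ≤ 9|x − 4| < 9·(ϵ/9) = ϵ.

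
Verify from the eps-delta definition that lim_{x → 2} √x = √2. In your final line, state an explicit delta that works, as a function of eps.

Fix eps > 0. We want delta > 0 such that 0 < |x − 2| < delta implies |√x − √2| < eps.
Rationalise: √x − √2 = (x − 2)/(√x + √2), so |√x − √2| = |x − 2|/(√x + √2).
Restrict delta ≤ 2 so that |x − 2| < 2 forces x > 0, and then √x + √2 > √2.
Hence |√x − √2| < |x − 2|/√2, which is < eps once |x − 2| < √2·eps.
Take delta = min(2, √2·eps). If 0 < |x − 2| < delta then x > 0 and |√x − √2| < |x − 2|/√2 < eps.

delta = min(2, √2·eps)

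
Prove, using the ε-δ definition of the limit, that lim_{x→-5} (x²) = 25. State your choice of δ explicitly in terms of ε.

δ = min(1, ε/11)

Let ε > 0 be given. We seek δ > 0 with 0 < |x + 5| < δ ⇒ |x² − 25| < ε.
Factor: x² − 25 = (x + 5)(x - 5), so |x² − 25| = |x + 5|·|x - 5|.
Restrict δ ≤ 1. Then |x + 5| < 1 gives |x| < 6, so by the triangle inequality |x - 5| ≤ 6 + 5 = 11.
Hence |x² − 25| ≤ 11|x + 5|, which is < ε once |x + 5| < ε/11.
Take δ = min(1, ε/11). If 0 < |x + 5| < δ then both bounds hold and |x² − 25| ≤ 11|x + 5| < 11·(ε/11) = ε.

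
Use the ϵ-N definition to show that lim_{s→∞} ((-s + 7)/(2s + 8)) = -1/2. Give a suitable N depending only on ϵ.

Let ϵ > 0 be given. We seek N > 0 such that s > N implies |(-s + 7)/(2s + 8) + 1/2| < ϵ.
(-s + 7)/(2s + 8) + 1/2 = (2(-s + 7) − (-1)(2s + 8)) / (2(2s + 8)) = 22/(2(2s + 8)).
For s > 0 we have 2s + 8 > 2s, so |(-s + 7)/(2s + 8) + 1/2| = 22/(2(2s + 8)) < 22/(2·2s) = (11/2)/s.
Thus |(-s + 7)/(2s + 8) + 1/2| < ϵ whenever s > (11/2)/ϵ.
Take N = (11/2)/ϵ. If s > N then |(-s + 7)/(2s + 8) + 1/2| < (11/2)/s < ϵ.

N = (11/2)/ϵ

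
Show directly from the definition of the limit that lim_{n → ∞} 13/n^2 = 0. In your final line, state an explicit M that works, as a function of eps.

M = (13/eps)^{1/2}

Fix eps > 0. For n ≥ 1, |13/n^2 − 0| = 13/n^2.
13/n^2 < eps ⇔ n^2 > 13/eps ⇔ n > (13/eps)^{1/2}.
Take M = (13/eps)^{1/2}. Then n > M implies 13/n^2 < eps.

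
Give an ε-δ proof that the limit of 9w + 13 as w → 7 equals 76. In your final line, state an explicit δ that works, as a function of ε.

δ = ε/9

Fix ε > 0. We need δ > 0 so that 0 < |w − 7| < δ implies |(9w + 13) − 76| < ε.
|(9w + 13) − 76| = |9w - 63| = 9|w − 7|.
So 9|w − 7| < ε exactly when |w − 7| < ε/9.
Choosing δ = ε/9 gives |(9w + 13) − 76| = 9|w − 7| < ε whenever |w − 7| < δ.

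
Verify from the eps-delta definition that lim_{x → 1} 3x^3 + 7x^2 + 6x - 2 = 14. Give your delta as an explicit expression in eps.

Fix eps > 0. We want delta > 0 such that 0 < |x − 1| < delta implies |(3x^3 + 7x^2 + 6x - 2) − 14| < eps.
(3x^3 + 7x^2 + 6x - 2) − 14 = 3x^3 + 7x^2 + 6x - 16 = (x − 1)(3x^2 + 10x + 16).
So |(3x^3 + 7x^2 + 6x - 2) − 14| = |x − 1|·|3x^2 + 10x + 16|.
Require delta ≤ 2. Then |x − 1| < 2 gives |x| < 3, and by the triangle inequality |3x^2 + 10x + 16| ≤ 3·3^2 + 10·3 + 16 = 73.
Hence |(3x^3 + 7x^2 + 6x - 2) − 14| ≤ 73|x − 1| < eps provided |x − 1| < eps/73.
Take delta = min(2, eps/73). Then 0 < |x − 1| < delta gives both |x − 1| < 2 and |x − 1| < eps/73, so |(3x^3 + 7x^2 + 6x - 2) − 14| < eps.

delta = min(2, eps/73)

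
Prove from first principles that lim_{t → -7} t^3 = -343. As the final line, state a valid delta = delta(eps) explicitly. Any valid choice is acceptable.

delta = min(2, eps/193)

Let eps > 0 be given. We seek delta > 0 with 0 < |t + 7| < delta ⇒ |t^3 + 343| < eps.
Factor: t^3 + 343 = (t + 7)(t^2 - 7t + 49), so |t^3 + 343| = |t + 7|·|t^2 - 7t + 49|.
Impose delta ≤ 2 so that |t| < 9; then |t^2 - 7t + 49| ≤ 193.
Hence |t^3 + 343| ≤ 193|t + 7|, which is < eps once |t + 7| < eps/193.
Take delta = min(2, eps/193). If 0 < |t + 7| < delta then both bounds hold and |t^3 + 343| ≤ 193|t + 7| < 193·(eps/193) = eps.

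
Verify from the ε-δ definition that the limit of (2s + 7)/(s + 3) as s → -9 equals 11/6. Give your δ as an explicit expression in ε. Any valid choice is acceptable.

δ = min(3, 18ε)

Fix ε > 0. We want δ > 0 with 0 < |s + 9| < δ ⇒ |(2s + 7)/(s + 3) − (11/6)| < ε.
Combining over a common denominator, (2s + 7)/(s + 3) − (11/6) = [(2s + 7)·(-6) − (-11)·(s + 3)] / [(-6)·(s + 3)] = -1(s + 9) / ((-6)(s + 3)).
So |(2s + 7)/(s + 3) − (11/6)| = |s + 9| / (6·|s + 3|).
Require δ ≤ 3, so |s + 3| ≥ |-6| − |s + 9| > 6 − 3 = 3.
Hence |(2s + 7)/(s + 3) − (11/6)| < |s + 9|/(6·3) = (1/18)|s + 9|, which is < ε once |s + 9| < 18ε.
Take δ = min(3, 18ε). Then 0 < |s + 9| < δ forces both bounds, so |(2s + 7)/(s + 3) − (11/6)| < ε.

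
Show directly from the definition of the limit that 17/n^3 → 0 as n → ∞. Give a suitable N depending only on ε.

Fix ε > 0. For n ≥ 1, |17/n^3 − 0| = 17/n^3.
17/n^3 < ε ⇔ n^3 > 17/ε ⇔ n > (17/ε)^{1/3}.
Take N = (17/ε)^{1/3}. Then n > N implies 17/n^3 < ε.

N = (17/ε)^{1/3}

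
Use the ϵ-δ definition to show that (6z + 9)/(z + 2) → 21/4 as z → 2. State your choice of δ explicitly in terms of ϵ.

δ = min(2, (8/3)ϵ)

Let ϵ > 0 be given. We want δ > 0 with 0 < |z − 2| < δ ⇒ |(6z + 9)/(z + 2) − (21/4)| < ϵ.
Combining over a common denominator, (6z + 9)/(z + 2) − (21/4) = [(6z + 9)·4 − 21·(z + 2)] / [4·(z + 2)] = 3(z − 2) / (4(z + 2)).
So |(6z + 9)/(z + 2) − (21/4)| = 3|z − 2| / (4·|z + 2|).
Restrict δ ≤ 2. Then |z − 2| < 2 gives |z + 2| = |(z − 2) + 4| ≥ 4 − 2 = 2.
Hence |(6z + 9)/(z + 2) − (21/4)| < 3|z − 2|/(4·2) = (3/8)|z − 2|, which is < ϵ once |z − 2| < (8/3)ϵ.
Take δ = min(2, (8/3)ϵ). Then 0 < |z − 2| < δ forces both bounds, so |(6z + 9)/(z + 2) − (21/4)| < ϵ.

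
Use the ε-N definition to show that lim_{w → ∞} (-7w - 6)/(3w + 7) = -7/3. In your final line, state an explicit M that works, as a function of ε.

Let ε > 0. We seek M > 0 such that w > M implies |(-7w - 6)/(3w + 7) + 7/3| < ε.
(-7w - 6)/(3w + 7) + 7/3 = (3(-7w - 6) − (-7)(3w + 7)) / (3(3w + 7)) = 31/(3(3w + 7)).
For w > 0 we have 3w + 7 > 3w, so |(-7w - 6)/(3w + 7) + 7/3| = 31/(3(3w + 7)) < 31/(3·3w) = (31/9)/w.
Thus |(-7w - 6)/(3w + 7) + 7/3| < ε whenever w > (31/9)/ε.
Take M = (31/9)/ε. If w > M then |(-7w - 6)/(3w + 7) + 7/3| < (31/9)/w < ε.

M = (31/9)/ε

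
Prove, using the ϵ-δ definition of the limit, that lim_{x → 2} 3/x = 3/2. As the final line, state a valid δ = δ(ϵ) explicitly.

δ = min(1, (2/3)ϵ)

Suppose ϵ > 0. We seek δ > 0 such that 0 < |x − 2| < δ implies |3/x − (3/2)| < ϵ.
|3/x − (3/2)| = 3·|2 − x|/(2·|x|) = 3|x − 2|/(2|x|).
Require δ ≤ 1 so that |x| > 2 − 1 = 1, hence 2|x| > 2.
Then |3/x − (3/2)| < 3|x − 2|/2, which is < ϵ when |x − 2| < (2/3)ϵ.
Take δ = min(1, (2/3)ϵ). Then 0 < |x − 2| < δ gives both |x − 2| < 1 and |x − 2| < (2/3)ϵ, so |3/x − (3/2)| < ϵ.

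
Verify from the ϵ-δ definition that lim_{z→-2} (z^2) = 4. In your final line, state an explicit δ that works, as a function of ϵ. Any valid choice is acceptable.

Let ϵ > 0. We seek δ > 0 with 0 < |z + 2| < δ ⇒ |z^2 − 4| < ϵ.
Factor: z^2 − 4 = (z + 2)(z - 2), so |z^2 − 4| = |z + 2|·|z - 2|.
Impose δ ≤ 1 so that |z| < 3; then |z - 2| ≤ 5.
Hence |z^2 − 4| ≤ 5|z + 2|, which is < ϵ once |z + 2| < ϵ/5.
Take δ = min(1, ϵ/5). If 0 < |z + 2| < δ then both bounds hold and |z^2 − 4| ≤ 5|z + 2| < 5·(ϵ/5) = ϵ.

δ = min(1, ϵ/5)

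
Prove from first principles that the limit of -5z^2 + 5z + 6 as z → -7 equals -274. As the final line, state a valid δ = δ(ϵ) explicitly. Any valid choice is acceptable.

δ = min(2, ϵ/85)

Suppose ϵ > 0. We want δ > 0 such that 0 < |z + 7| < δ implies |(-5z^2 + 5z + 6) + 274| < ϵ.
(-5z^2 + 5z + 6) + 274 = -5z^2 + 5z + 280 = (z + 7)(-5z + 40).
So |(-5z^2 + 5z + 6) + 274| = |z + 7|·|-5z + 40|.
Require δ ≤ 2. Then |z + 7| < 2 gives |z| < 9, and by the triangle inequality |-5z + 40| ≤ 5·9 + 40 = 85.
Hence |(-5z^2 + 5z + 6) + 274| ≤ 85|z + 7| < ϵ provided |z + 7| < ϵ/85.
Choosing δ = min(2, ϵ/85) ensures both conditions, hence |(-5z^2 + 5z + 6) + 274| < ϵ.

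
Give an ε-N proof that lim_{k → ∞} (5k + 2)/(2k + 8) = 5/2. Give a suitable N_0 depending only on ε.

Let ε > 0. For k ≥ 1, |(5k + 2)/(2k + 8) − (5/2)| = |-36|/(2(2k + 8)) = 36/(2(2k + 8)).
Since 2k + 8 ≥ 2k for k ≥ 1, this is ≤ 36/(2·2k) = 9/k.
So |(5k + 2)/(2k + 8) − (5/2)| < ε whenever k > 9/ε.
Take N_0 = 9/ε. If k > N_0 then |(5k + 2)/(2k + 8) − (5/2)| ≤ 9/k < ε.

N_0 = 9/ε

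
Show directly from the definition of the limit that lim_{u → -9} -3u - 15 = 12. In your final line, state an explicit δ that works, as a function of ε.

Suppose ε > 0. We need δ > 0 so that 0 < |u + 9| < δ implies |(-3u - 15) − 12| < ε.
|(-3u - 15) − 12| = |-3u - 27| = 3|u + 9|.
So 3|u + 9| < ε exactly when |u + 9| < ε/3.
Choosing δ = ε/3 gives |(-3u - 15) − 12| = 3|u + 9| < ε whenever |u + 9| < δ.

δ = ε/3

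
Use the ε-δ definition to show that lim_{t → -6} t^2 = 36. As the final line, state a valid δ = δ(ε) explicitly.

δ = min(1, ε/13)

Suppose ε > 0. We seek δ > 0 with 0 < |t + 6| < δ ⇒ |t^2 − 36| < ε.
Factor: t^2 − 36 = (t + 6)(t - 6), so |t^2 − 36| = |t + 6|·|t - 6|.
Impose δ ≤ 1 so that |t| < 7; then |t - 6| ≤ 13.
Hence |t^2 − 36| ≤ 13|t + 6|, which is < ε once |t + 6| < ε/13.
Take δ = min(1, ε/13). If 0 < |t + 6| < δ then both bounds hold and |t^2 − 36| ≤ 13|t + 6| < 13·(ε/13) = ε.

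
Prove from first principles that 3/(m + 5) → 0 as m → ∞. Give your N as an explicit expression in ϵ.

Let ϵ > 0. For m ≥ 1, |3/(m + 5) − 0| = 3/(m + 5) ≤ 3/m.
We need 3/m < ϵ, i.e. m > 3/ϵ.
Take N = 3/ϵ. If m > N then |3/(m + 5)| ≤ 3/m < ϵ.

N = 3/ϵ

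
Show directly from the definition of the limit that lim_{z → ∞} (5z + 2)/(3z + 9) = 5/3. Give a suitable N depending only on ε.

N = (13/3)/ε

Suppose ε > 0. We seek N > 0 such that z > N implies |(5z + 2)/(3z + 9) − (5/3)| < ε.
(5z + 2)/(3z + 9) − (5/3) = (3(5z + 2) − 5(3z + 9)) / (3(3z + 9)) = -39/(3(3z + 9)).
For z > 0 we have 3z + 9 > 3z, so |(5z + 2)/(3z + 9) − (5/3)| = 39/(3(3z + 9)) < 39/(3·3z) = (13/3)/z.
Thus |(5z + 2)/(3z + 9) − (5/3)| < ε whenever z > (13/3)/ε.
Take N = (13/3)/ε. If z > N then |(5z + 2)/(3z + 9) − (5/3)| < (13/3)/z < ε.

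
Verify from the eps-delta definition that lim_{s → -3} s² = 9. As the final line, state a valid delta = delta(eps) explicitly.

Let eps > 0. We seek delta > 0 with 0 < |s + 3| < delta ⇒ |s² − 9| < eps.
Factor: s² − 9 = (s + 3)(s - 3), so |s² − 9| = |s + 3|·|s - 3|.
Impose delta ≤ 1 so that |s| < 4; then |s - 3| ≤ 7.
Hence |s² − 9| ≤ 7|s + 3|, which is < eps once |s + 3| < eps/7.
Take delta = min(1, eps/7). If 0 < |s + 3| < delta then both bounds hold and |s² − 9| ≤ 7|s + 3| < 7·(eps/7) = eps.

delta = min(1, eps/7)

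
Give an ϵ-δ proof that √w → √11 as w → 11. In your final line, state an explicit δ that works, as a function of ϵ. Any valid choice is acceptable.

Suppose ϵ > 0. We want δ > 0 such that 0 < |w − 11| < δ implies |√w − √11| < ϵ.
Rationalise: √w − √11 = (w − 11)/(√w + √11), so |√w − √11| = |w − 11|/(√w + √11).
Restrict δ ≤ 11 so that |w − 11| < 11 forces w > 0, and then √w + √11 > √11.
Hence |√w − √11| < |w − 11|/√11, which is < ϵ once |w − 11| < √11·ϵ.
Take δ = min(11, √11·ϵ). If 0 < |w − 11| < δ then w > 0 and |√w − √11| < |w − 11|/√11 < ϵ.

δ = min(11, √11·ϵ)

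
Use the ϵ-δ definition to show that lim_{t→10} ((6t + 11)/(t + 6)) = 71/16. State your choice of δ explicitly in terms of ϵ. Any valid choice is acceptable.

Let ϵ > 0 be given. We want δ > 0 with 0 < |t − 10| < δ ⇒ |(6t + 11)/(t + 6) − (71/16)| < ϵ.
Combining over a common denominator, (6t + 11)/(t + 6) − (71/16) = [(6t + 11)·16 − 71·(t + 6)] / [16·(t + 6)] = 25(t − 10) / (16(t + 6)).
So |(6t + 11)/(t + 6) − (71/16)| = 25|t − 10| / (16·|t + 6|).
Require δ ≤ 8, so |t + 6| ≥ |16| − |t − 10| > 16 − 8 = 8.
Hence |(6t + 11)/(t + 6) − (71/16)| < 25|t − 10|/(16·8) = (25/128)|t − 10|, which is < ϵ once |t − 10| < (128/25)ϵ.
Take δ = min(8, (128/25)ϵ). Then 0 < |t − 10| < δ forces both bounds, so |(6t + 11)/(t + 6) − (71/16)| < ϵ.

δ = min(8, (128/25)ϵ)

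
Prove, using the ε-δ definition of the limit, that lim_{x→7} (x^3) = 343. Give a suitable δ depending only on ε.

δ = min(1, ε/169)

Let ε > 0 be given. We seek δ > 0 with 0 < |x − 7| < δ ⇒ |x^3 − 343| < ε.
Factor: x^3 − 343 = (x − 7)(x^2 + 7x + 49), so |x^3 − 343| = |x − 7|·|x^2 + 7x + 49|.
Impose δ ≤ 1 so that |x| < 8; then |x^2 + 7x + 49| ≤ 169.
Hence |x^3 − 343| ≤ 169|x − 7|, which is < ε once |x − 7| < ε/169.
Take δ = min(1, ε/169). If 0 < |x − 7| < δ then both bounds hold and |x^3 − 343| ≤ 169|x − 7| < 169·(ε/169) = ε.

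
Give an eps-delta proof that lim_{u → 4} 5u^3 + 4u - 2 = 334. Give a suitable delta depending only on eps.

Suppose eps > 0. We want delta > 0 such that 0 < |u − 4| < delta implies |(5u^3 + 4u - 2) − 334| < eps.
(5u^3 + 4u - 2) − 334 = 5u^3 + 4u - 336 = (u − 4)(5u^2 + 20u + 84).
So |(5u^3 + 4u - 2) − 334| = |u − 4|·|5u^2 + 20u + 84|.
Assume first that |u − 4| < 2, so |u| < 6. Then |5u^2 + 20u + 84| ≤ 5·6^2 + 20·6 + 84 = 384.
Hence |(5u^3 + 4u - 2) − 334| ≤ 384|u − 4| < eps provided |u − 4| < eps/384.
Choosing delta = min(2, eps/384) ensures both conditions, hence |(5u^3 + 4u - 2) − 334| < eps.

delta = min(2, eps/384)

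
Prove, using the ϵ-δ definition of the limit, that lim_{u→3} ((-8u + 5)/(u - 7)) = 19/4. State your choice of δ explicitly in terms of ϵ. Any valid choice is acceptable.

δ = min(2, (8/51)ϵ)

Suppose ϵ > 0. We want δ > 0 with 0 < |u − 3| < δ ⇒ |(-8u + 5)/(u - 7) − (19/4)| < ϵ.
Combining over a common denominator, (-8u + 5)/(u - 7) − (19/4) = [(-8u + 5)·(-4) − (-19)·(u - 7)] / [(-4)·(u - 7)] = 51(u − 3) / ((-4)(u - 7)).
So |(-8u + 5)/(u - 7) − (19/4)| = 51|u − 3| / (4·|u − 7|).
Restrict δ ≤ 2. Then |u − 3| < 2 gives |u − 7| = |(u − 3) + (-4)| ≥ 4 − 2 = 2.
Hence |(-8u + 5)/(u - 7) − (19/4)| < 51|u − 3|/(4·2) = (51/8)|u − 3|, which is < ϵ once |u − 3| < (8/51)ϵ.
Take δ = min(2, (8/51)ϵ). Then 0 < |u − 3| < δ forces both bounds, so |(-8u + 5)/(u - 7) − (19/4)| < ϵ.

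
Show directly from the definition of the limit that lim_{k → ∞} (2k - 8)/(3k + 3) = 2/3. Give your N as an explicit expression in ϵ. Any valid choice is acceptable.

N = (10/3)/ϵ

Fix ϵ > 0. For k ≥ 1, |(2k - 8)/(3k + 3) − (2/3)| = |-30|/(3(3k + 3)) = 30/(3(3k + 3)).
Since 3k + 3 ≥ 3k for k ≥ 1, this is ≤ 30/(3·3k) = (10/3)/k.
So |(2k - 8)/(3k + 3) − (2/3)| < ϵ whenever k > (10/3)/ϵ.
Take N = (10/3)/ϵ. If k > N then |(2k - 8)/(3k + 3) − (2/3)| ≤ (10/3)/k < ϵ.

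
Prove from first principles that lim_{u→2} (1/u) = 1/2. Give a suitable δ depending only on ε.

δ = min(1, 2ε)

Let ε > 0. We seek δ > 0 such that 0 < |u − 2| < δ implies |1/u − (1/2)| < ε.
|1/u − (1/2)| = |2 − u|/(2·|u|) = |u − 2|/(2|u|).
Restrict δ ≤ 1. Then |u − 2| < 1 gives |u| > 1, so 2|u| > 2.
Then |1/u − (1/2)| < |u − 2|/2, which is < ε when |u − 2| < 2ε.
Take δ = min(1, 2ε). Then 0 < |u − 2| < δ gives both |u − 2| < 1 and |u − 2| < 2ε, so |1/u − (1/2)| < ε.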